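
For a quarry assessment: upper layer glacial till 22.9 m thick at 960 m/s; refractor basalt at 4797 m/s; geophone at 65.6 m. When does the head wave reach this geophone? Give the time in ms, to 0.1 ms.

60.4 ms

t = x/V₂ + 2h·√(V₂²−V₁²)/(V₁V₂).
√(V₂²−V₁²) = √(4797²−960²) = 4700.0 m/s; delay term = 2·22.9·4700.0/(960·4797) = 0.04674 s.
t = 65.6/4797 + 0.04674 = 0.06042 s.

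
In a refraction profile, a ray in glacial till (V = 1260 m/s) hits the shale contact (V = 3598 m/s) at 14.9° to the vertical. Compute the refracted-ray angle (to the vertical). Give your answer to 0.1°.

47.2°

sin θ₁/V₁ = sin θ₂/V₂ ⇒ sin θ₂ = 3598·sin 14.9°/1260 = 3598·0.2571/1260 = 0.7343.
θ₂ = arcsin 0.7343 = 47.24° from the normal.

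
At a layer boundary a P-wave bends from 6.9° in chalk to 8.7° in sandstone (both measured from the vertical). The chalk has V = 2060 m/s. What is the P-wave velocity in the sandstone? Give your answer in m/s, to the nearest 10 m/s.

2590 m/s

sin 6.9° = 0.1201; sin 8.7° = 0.1513.
V₂ = V₁·(sin θ₂/sin θ₁) = 2060·(0.1513/0.1201) = 2593.69 m/s.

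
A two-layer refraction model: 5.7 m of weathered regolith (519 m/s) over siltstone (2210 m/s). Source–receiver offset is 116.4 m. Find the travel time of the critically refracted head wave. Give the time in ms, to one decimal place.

74.0 ms

θ_c = arcsin(V₁/V₂) = arcsin(519/2210) = 13.58°, cos θ_c = 0.9720.
Intercept time tᵢ = 2h cos θ_c / V₁ = 2·5.7·0.9720/519 = 0.02135 s.
t = x/V₂ + tᵢ = 116.4/2210 + 0.02135 = 0.07402 s.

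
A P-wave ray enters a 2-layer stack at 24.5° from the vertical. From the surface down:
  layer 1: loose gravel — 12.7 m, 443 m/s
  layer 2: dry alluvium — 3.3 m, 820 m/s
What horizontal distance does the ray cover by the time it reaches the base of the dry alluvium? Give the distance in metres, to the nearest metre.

Ray parameter p = sin 24.5° / 443 m/s = 9.3610e-04 s/m.
Layer 1: θ = 24.50°; offset = 12.7·tan 24.50° = 5.788 m.
Layer 2: sin θ = p·820 = 0.7676 → θ = 50.14°; offset = 3.3·tan 50.14° = 3.952 m.
Total horizontal offset = 9.740 m.

10 m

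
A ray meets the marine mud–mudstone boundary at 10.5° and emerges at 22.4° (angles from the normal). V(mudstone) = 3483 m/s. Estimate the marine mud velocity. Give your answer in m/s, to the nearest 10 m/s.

1670 m/s

Snell's law: sin 10.5°/V₁ = sin 22.4°/V₂.
V₁ = V₂·sin 10.5°/sin 22.4° = 3483 × 0.4782 = 1665.64 m/s.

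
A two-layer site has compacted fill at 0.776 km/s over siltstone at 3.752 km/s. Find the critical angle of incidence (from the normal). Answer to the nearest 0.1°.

Critical incidence: sin θ_c = V₁/V₂ = 0.776/3.752 = 0.2068.
θ_c = arcsin 0.2068 = 11.94°.

11.9°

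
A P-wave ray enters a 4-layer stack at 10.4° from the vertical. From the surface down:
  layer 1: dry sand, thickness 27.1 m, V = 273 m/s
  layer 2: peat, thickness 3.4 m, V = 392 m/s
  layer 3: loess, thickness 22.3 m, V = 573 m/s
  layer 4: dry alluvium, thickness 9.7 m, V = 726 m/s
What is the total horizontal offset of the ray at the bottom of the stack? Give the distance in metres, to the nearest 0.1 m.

Ray parameter p = sin 10.4° / 273 m/s = 6.6124e-04 s/m.
Layer 1: θ = 10.40°; offset = 27.1·tan 10.40° = 4.974 m.
Layer 2: sin θ = p·392 = 0.2592 → θ = 15.02°; offset = 3.4·tan 15.02° = 0.912 m.
Layer 3: sin θ = p·573 = 0.3789 → θ = 22.27°; offset = 22.3·tan 22.27° = 9.130 m.
Layer 4: sin θ = p·726 = 0.4801 → θ = 28.69°; offset = 9.7·tan 28.69° = 5.308 m.
Total horizontal offset = 20.325 m.

20.3 m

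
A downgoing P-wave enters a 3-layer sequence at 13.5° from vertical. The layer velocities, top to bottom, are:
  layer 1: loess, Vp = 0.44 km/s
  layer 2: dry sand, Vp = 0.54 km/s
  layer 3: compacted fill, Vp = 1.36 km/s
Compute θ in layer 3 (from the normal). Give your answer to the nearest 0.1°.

Snell's law across each interface conserves sin θ / V, so sin θ_3 = V_3·sin θ₁/V₁.
sin θ_3 = 1.36 × sin 13.5° / 0.44 = 0.7216.
θ_3 = arcsin 0.7216 = 46.18°.

46.2°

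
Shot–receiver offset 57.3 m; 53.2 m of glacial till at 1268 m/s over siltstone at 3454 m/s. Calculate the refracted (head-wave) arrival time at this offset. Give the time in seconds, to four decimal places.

0.0946 s

θ_c = arcsin(V₁/V₂) = arcsin(1268/3454) = 21.54°, cos θ_c = 0.9302.
Intercept time tᵢ = 2h cos θ_c / V₁ = 2·53.2·0.9302/1268 = 0.07805 s.
t = x/V₂ + tᵢ = 57.3/3454 + 0.07805 = 0.09464 s.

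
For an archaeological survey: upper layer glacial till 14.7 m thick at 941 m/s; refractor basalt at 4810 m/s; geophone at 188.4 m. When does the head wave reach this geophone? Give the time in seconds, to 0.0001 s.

t = x/V₂ + 2h·√(V₂²−V₁²)/(V₁V₂).
√(V₂²−V₁²) = √(4810²−941²) = 4717.1 m/s; delay term = 2·14.7·4717.1/(941·4810) = 0.03064 s.
t = 188.4/4810 + 0.03064 = 0.06981 s.

0.0698 s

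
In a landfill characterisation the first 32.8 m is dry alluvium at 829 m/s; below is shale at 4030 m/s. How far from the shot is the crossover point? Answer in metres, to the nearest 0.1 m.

80.8 m

x_cross = 2h·√((V₂+V₁)/(V₂−V₁)).
(V₂+V₁)/(V₂−V₁) = (4030+829)/(4030−829) = 1.5180; √ = 1.2321.
x_cross = 2·32.8·1.2321 = 80.82 m.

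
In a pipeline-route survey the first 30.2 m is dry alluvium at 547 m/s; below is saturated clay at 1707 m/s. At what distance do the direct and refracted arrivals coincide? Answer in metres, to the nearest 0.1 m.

84.2 m

x_cross = 2h·√((V₂+V₁)/(V₂−V₁)).
(V₂+V₁)/(V₂−V₁) = (1707+547)/(1707−547) = 1.9431; √ = 1.3940.
x_cross = 2·30.2·1.3940 = 84.19 m.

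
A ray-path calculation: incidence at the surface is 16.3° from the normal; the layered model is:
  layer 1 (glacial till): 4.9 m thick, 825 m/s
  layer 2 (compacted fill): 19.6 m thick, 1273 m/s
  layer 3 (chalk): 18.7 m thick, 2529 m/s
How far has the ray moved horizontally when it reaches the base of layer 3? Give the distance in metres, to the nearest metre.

42 m

Apply Snell's law at each interface; in layer i the horizontal offset is hᵢ·tan θᵢ.
Layer 1: θ = 16.30°; offset = 4.9·tan 16.30° = 1.433 m.
Layer 2: sin θ = 1273·sin 16.3°/825 = 0.4331, θ = 25.66°; offset = 19.6·tan 25.66° = 9.417 m.
Layer 3: sin θ = 2529·sin 16.3°/825 = 0.8604, θ = 59.36°; offset = 18.7·tan 59.36° = 31.567 m.
Σ offsets = 42.418 m.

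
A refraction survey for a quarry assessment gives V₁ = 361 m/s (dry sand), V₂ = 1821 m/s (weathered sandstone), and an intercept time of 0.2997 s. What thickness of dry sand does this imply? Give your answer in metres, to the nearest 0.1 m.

h = tᵢ·V₁·V₂ / (2·√(V₂²−V₁²)).
√(V₂²−V₁²) = √(1821² − 361²) = 1784.9 m/s.
h = 0.2997 s × 361 × 1821 / (2 × 1784.9) = 55.19 m.

55.2 m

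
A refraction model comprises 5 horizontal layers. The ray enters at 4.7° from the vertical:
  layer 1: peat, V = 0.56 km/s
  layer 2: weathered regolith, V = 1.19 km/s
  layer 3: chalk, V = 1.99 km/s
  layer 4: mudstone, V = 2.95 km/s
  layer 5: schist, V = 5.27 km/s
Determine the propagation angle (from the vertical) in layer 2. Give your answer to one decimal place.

10.0°

Snell's law across each interface conserves sin θ / V, so sin θ_2 = V_2·sin θ₁/V₁.
sin θ_2 = 1.19 × sin 4.7° / 0.56 = 0.1741.
θ_2 = 10.03° from the vertical.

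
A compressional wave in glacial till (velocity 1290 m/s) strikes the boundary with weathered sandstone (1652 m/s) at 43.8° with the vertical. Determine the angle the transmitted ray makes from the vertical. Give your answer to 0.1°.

sin θ₁/V₁ = sin θ₂/V₂ ⇒ sin θ₂ = 1652·sin 43.8°/1290 = 1652·0.6921/1290 = 0.8864.
θ₂ = sin⁻¹(0.8864) = 62.42° (from vertical).

62.4°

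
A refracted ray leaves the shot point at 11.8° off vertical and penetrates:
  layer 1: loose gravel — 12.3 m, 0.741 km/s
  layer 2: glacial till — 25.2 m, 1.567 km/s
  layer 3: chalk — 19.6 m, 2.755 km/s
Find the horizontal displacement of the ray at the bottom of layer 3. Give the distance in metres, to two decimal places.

37.60 m

Ray parameter p = sin 11.8° / 0.741 km/s = 2.7597e-01 s/km.
Layer 1: θ = 11.80°; offset = 12.3·tan 11.80° = 2.5696 m.
Layer 2: sin θ = p·1.567 = 0.4324 → θ = 25.62°; offset = 25.2·tan 25.62° = 12.0863 m.
Layer 3: sin θ = p·2.755 = 0.7603 → θ = 49.49°; offset = 19.6·tan 49.49° = 22.9415 m.
Σ offsets = 37.5974 m.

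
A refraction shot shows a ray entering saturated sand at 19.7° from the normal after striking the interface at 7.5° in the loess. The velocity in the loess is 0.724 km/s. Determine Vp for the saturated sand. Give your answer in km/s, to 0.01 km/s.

1.87 km/s

sin 7.5° = 0.1305; sin 19.7° = 0.3371.
V₂ = V₁·(sin θ₂/sin θ₁) = 0.724·(0.3371/0.1305) = 1.87 km/s.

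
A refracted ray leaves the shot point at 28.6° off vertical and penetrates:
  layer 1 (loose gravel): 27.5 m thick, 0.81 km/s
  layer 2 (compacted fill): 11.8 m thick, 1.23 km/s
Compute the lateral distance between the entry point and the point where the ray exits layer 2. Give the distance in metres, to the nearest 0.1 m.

27.5 m

Apply Snell's law at each interface; in layer i the horizontal offset is hᵢ·tan θᵢ.
Layer 1: θ = 28.60°; offset = 27.5·tan 28.60° = 14.993 m.
Layer 2: sin θ = 1.23·sin 28.6°/0.81 = 0.7269, θ = 46.63°; offset = 11.8·tan 46.63° = 12.490 m.
Total horizontal offset = 27.484 m.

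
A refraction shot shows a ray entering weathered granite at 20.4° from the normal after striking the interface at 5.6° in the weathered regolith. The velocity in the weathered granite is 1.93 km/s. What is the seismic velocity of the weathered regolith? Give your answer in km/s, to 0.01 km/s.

0.54 km/s

sin 5.6° = 0.0976; sin 20.4° = 0.3486.
V₁ = V₂·(sin θ₁/sin θ₂) = 1.93·(0.0976/0.3486) = 0.54 km/s.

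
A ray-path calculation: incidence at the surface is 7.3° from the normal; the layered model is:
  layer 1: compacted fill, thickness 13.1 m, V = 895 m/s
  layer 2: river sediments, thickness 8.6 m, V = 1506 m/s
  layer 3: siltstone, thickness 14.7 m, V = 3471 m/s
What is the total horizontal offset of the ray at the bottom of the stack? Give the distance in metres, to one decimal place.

Apply Snell's law at each interface; in layer i the horizontal offset is hᵢ·tan θᵢ.
Layer 1: θ = 7.30°; offset = 13.1·tan 7.30° = 1.678 m.
Layer 2: sin θ = 1506·sin 7.3°/895 = 0.2138, θ = 12.35°; offset = 8.6·tan 12.35° = 1.882 m.
Layer 3: sin θ = 3471·sin 7.3°/895 = 0.4928, θ = 29.52°; offset = 14.7·tan 29.52° = 8.325 m.
Summing the layer offsets gives 11.885 m.

11.9 m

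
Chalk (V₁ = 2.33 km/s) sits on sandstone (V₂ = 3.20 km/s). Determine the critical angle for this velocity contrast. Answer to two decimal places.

46.73°

At critical incidence the refracted ray runs along the interface (θ₂ = 90°), so sin θ_c = V₁/V₂.
θ_c = arcsin(2.33/3.20) = arcsin 0.7281 = 46.73°.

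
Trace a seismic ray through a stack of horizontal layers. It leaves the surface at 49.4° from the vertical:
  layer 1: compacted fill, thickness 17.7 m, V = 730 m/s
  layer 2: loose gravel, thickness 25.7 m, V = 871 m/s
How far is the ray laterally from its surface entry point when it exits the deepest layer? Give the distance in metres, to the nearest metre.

76 m

p = sin θ₁/V₁ = sin 49.4°/730 = 1.0401e-03 s/m is conserved through the stack.
Layer 1: θ = 49.40°; offset = 17.7·tan 49.40° = 20.651 m.
Layer 2: sin θ = p·871 = 0.9059 → θ = 64.95°; offset = 25.7·tan 64.95° = 54.984 m.
Summing the layer offsets gives 75.635 m.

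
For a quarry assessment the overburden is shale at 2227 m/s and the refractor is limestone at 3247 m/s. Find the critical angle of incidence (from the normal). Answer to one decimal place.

Critical incidence: sin θ_c = V₁/V₂ = 2227/3247 = 0.6859.
θ_c = arcsin 0.6859 = 43.30°.

43.3°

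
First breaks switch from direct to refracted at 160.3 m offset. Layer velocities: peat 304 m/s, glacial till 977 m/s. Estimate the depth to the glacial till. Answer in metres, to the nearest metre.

h = (x_cross/2)·√((V₂−V₁)/(V₂+V₁)).
(V₂−V₁)/(V₂+V₁) = (977−304)/(977+304) = 0.5254; √ = 0.7248.
h = (160.3/2)·0.7248 = 58.09 m.

58 m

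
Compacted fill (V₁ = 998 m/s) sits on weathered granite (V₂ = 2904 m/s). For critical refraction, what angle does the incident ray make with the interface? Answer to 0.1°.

At critical incidence the refracted ray runs along the interface (θ₂ = 90°), so sin θ_c = V₁/V₂.
θ_c = arcsin(998/2904) = arcsin 0.3437 = 20.10°.
Measured from the interface: 90° − 20.10° = 69.90°.

69.9°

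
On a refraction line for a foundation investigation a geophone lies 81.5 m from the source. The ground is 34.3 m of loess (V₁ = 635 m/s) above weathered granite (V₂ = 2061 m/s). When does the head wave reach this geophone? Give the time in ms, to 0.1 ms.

142.3 ms

t = x/V₂ + 2h·√(V₂²−V₁²)/(V₁V₂).
√(V₂²−V₁²) = √(2061²−635²) = 1960.7 m/s; delay term = 2·34.3·1960.7/(635·2061) = 0.10278 s.
t = 81.5/2061 + 0.10278 = 0.14232 s.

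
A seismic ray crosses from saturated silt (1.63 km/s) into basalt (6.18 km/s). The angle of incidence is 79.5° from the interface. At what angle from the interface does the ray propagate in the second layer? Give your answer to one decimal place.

46.3°

Convert to the normal: θ₁ = 90° − 79.5° = 10.5°.
sin θ₁/V₁ = sin θ₂/V₂ ⇒ sin θ₂ = 6.18·sin 10.5°/1.63 = 6.18·0.1822/1.63 = 0.6909.
θ₂ = arcsin 0.6909 = 43.70° from the normal.
From the interface: 90° − 43.70° = 46.30°.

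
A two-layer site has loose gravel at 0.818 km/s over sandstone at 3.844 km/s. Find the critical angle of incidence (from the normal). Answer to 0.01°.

Critical incidence: sin θ_c = V₁/V₂ = 0.818/3.844 = 0.2128.
θ_c = arcsin 0.2128 = 12.29°.

12.29°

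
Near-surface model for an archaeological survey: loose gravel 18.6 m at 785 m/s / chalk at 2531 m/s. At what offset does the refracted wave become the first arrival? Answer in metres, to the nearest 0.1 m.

51.3 m

x_cross = 2h·√((V₂+V₁)/(V₂−V₁)).
(V₂+V₁)/(V₂−V₁) = (2531+785)/(2531−785) = 1.8992; √ = 1.3781.
x_cross = 2·18.6·1.3781 = 51.27 m.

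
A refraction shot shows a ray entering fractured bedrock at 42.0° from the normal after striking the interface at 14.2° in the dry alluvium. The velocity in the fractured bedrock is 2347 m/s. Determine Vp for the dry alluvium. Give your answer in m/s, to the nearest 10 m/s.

860 m/s

Snell's law: sin 14.2°/V₁ = sin 42.0°/V₂.
V₁ = V₂·sin 14.2°/sin 42.0° = 2347 × 0.3666 = 860.42 m/s.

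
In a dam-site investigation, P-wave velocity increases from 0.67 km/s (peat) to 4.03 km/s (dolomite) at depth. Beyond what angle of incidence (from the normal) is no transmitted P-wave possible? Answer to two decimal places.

9.57°

Critical incidence: sin θ_c = V₁/V₂ = 0.67/4.03 = 0.1663.
θ_c = arcsin 0.1663 = 9.57°.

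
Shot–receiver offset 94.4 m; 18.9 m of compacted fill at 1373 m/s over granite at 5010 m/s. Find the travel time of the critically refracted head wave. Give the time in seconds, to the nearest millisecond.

0.045 s

t = x/V₂ + 2h·√(V₂²−V₁²)/(V₁V₂).
√(V₂²−V₁²) = √(5010²−1373²) = 4818.2 m/s; delay term = 2·18.9·4818.2/(1373·5010) = 0.02648 s.
t = 94.4/5010 + 0.02648 = 0.04532 s.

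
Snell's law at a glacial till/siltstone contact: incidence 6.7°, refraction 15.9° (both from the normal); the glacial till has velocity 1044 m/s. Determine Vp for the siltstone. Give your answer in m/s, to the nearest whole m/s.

sin 6.7° = 0.1167; sin 15.9° = 0.2740.
V₂ = V₁·(sin θ₂/sin θ₁) = 1044·(0.2740/0.1167) = 2451.46 m/s.

2451 m/s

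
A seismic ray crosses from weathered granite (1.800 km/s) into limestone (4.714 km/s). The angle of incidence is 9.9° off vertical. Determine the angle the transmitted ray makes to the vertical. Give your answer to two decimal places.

Snell's law: sin θ₂ = (V₂/V₁)·sin θ₁ = (4.714/1.800)·sin 9.9° = 0.4503.
θ₂ = arcsin 0.4503 = 26.76° from the normal.

26.76°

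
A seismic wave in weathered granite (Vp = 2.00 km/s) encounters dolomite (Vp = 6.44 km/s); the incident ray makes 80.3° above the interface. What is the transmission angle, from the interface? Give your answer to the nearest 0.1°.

57.1°

Angle from the normal: 90° − 80.3° = 9.7°.
Snell's law: sin θ₂ = (V₂/V₁)·sin θ₁ = (6.44/2.00)·sin 9.7° = 0.5425.
θ₂ = sin⁻¹(0.5425) = 32.86° (from vertical).
From the interface: 90° − 32.86° = 57.14°.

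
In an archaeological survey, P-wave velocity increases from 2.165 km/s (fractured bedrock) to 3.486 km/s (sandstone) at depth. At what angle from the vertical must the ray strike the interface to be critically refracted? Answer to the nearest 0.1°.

At critical incidence the refracted ray runs along the interface (θ₂ = 90°), so sin θ_c = V₁/V₂.
θ_c = arcsin(2.165/3.486) = arcsin 0.6211 = 38.39°.

38.4°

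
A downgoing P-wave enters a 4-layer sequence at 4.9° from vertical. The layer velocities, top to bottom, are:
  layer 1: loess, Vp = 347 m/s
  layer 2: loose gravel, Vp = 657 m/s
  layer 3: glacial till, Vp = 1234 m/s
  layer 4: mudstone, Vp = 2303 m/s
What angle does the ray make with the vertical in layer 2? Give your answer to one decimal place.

Ray parameter p = sin 4.9° / 347 = 2.4616e-04 s/m.
sin θ_2 = p·V_2 = 2.4616e-04 × 657 = 0.1617.
θ_2 = arcsin 0.1617 = 9.31°.

9.3°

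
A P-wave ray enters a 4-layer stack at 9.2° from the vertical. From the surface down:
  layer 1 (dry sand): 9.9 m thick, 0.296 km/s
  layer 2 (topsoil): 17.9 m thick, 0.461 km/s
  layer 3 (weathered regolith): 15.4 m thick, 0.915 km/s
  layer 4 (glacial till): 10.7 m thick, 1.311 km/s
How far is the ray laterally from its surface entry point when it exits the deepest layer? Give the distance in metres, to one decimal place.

Apply Snell's law at each interface; in layer i the horizontal offset is hᵢ·tan θᵢ.
Layer 1: θ = 9.20°; offset = 9.9·tan 9.20° = 1.603 m.
Layer 2: sin θ = 0.461·sin 9.2°/0.296 = 0.2490, θ = 14.42°; offset = 17.9·tan 14.42° = 4.602 m.
Layer 3: sin θ = 0.915·sin 9.2°/0.296 = 0.4942, θ = 29.62°; offset = 15.4·tan 29.62° = 8.755 m.
Layer 4: sin θ = 1.311·sin 9.2°/0.296 = 0.7081, θ = 45.08°; offset = 10.7·tan 45.08° = 10.731 m.
Summing the layer offsets gives 25.691 m.

25.7 m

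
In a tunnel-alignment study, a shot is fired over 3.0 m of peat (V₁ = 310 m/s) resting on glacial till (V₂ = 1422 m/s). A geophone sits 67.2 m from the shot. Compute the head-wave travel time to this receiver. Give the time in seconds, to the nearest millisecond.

0.066 s

θ_c = arcsin(V₁/V₂) = arcsin(310/1422) = 12.59°, cos θ_c = 0.9759.
Intercept time tᵢ = 2h cos θ_c / V₁ = 2·3.0·0.9759/310 = 0.01889 s.
t = x/V₂ + tᵢ = 67.2/1422 + 0.01889 = 0.06615 s.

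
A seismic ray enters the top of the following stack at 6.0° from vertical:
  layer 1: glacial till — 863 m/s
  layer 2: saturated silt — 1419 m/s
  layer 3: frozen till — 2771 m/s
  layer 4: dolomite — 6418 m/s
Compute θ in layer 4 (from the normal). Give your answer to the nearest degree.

51°

Ray parameter p = sin 6.0° / 863 = 1.2112e-04 s/m.
sin θ_4 = p·V_4 = 1.2112e-04 × 6418 = 0.7774.
θ_4 = arcsin 0.7774 = 51.02°.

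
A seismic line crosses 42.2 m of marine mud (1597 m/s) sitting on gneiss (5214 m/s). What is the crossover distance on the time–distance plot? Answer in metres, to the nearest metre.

x_cross = 2h·√((V₂+V₁)/(V₂−V₁)).
(V₂+V₁)/(V₂−V₁) = (5214+1597)/(5214−1597) = 1.8831; √ = 1.3722.
x_cross = 2·42.2·1.3722 = 115.82 m.

116 m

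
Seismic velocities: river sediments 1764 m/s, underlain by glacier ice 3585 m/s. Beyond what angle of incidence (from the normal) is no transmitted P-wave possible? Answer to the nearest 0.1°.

Critical incidence: sin θ_c = V₁/V₂ = 1764/3585 = 0.4921.
θ_c = arcsin 0.4921 = 29.48°.

29.5°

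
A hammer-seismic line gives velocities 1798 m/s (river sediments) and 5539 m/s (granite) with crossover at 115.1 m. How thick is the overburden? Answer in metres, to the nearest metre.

x_cross = 2h·√((V₂+V₁)/(V₂−V₁)) → h = x_cross / (2·√((V₂+V₁)/(V₂−V₁))).
√((V₂+V₁)/(V₂−V₁)) = √((5539+1798)/(5539−1798)) = 1.4004.
h = 115.1 / (2·1.4004) = 41.09 m.

41 m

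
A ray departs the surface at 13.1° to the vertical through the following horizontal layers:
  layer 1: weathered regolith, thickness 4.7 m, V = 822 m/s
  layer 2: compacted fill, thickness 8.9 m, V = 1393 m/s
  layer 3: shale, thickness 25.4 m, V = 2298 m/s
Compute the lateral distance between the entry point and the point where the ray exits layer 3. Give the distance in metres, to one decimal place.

p = sin θ₁/V₁ = sin 13.1°/822 = 2.7573e-04 s/m is conserved through the stack.
Layer 1: θ = 13.10°; offset = 4.7·tan 13.10° = 1.094 m.
Layer 2: sin θ = p·1393 = 0.3841 → θ = 22.59°; offset = 8.9·tan 22.59° = 3.702 m.
Layer 3: sin θ = p·2298 = 0.6336 → θ = 39.32°; offset = 25.4·tan 39.32° = 20.803 m.
Summing the layer offsets gives 25.600 m.

25.6 m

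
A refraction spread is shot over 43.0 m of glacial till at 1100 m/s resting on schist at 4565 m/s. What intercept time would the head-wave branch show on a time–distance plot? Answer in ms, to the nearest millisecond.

tᵢ = 2h·√(V₂²−V₁²)/(V₁V₂).
√(V₂²−V₁²) = √(4565²−1100²) = 4430.5 m/s.
tᵢ = 2·43.0·4430.5/(1100·4565) = 0.07588 s.

76 ms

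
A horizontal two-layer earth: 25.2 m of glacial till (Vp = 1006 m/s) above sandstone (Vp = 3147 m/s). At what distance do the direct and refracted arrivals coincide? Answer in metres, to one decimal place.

70.2 m

θ_c = arcsin(1006/3147) = 18.64°, so cos θ_c = 0.9475 and tᵢ = 2h cos θ_c/V₁ = 0.0475 s.
At crossover x/V₁ = x/V₂ + tᵢ ⇒ x = tᵢ/(1/V₁ − 1/V₂) = 0.04747/(9.9404e-04 − 3.1776e-04) = 70.19 m.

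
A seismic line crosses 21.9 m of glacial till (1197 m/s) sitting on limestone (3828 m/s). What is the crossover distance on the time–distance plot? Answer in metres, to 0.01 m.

60.53 m

θ_c = arcsin(1197/3828) = 18.22°, so cos θ_c = 0.9499 and tᵢ = 2h cos θ_c/V₁ = 0.0348 s.
At crossover x/V₁ = x/V₂ + tᵢ ⇒ x = tᵢ/(1/V₁ − 1/V₂) = 0.03476/(8.3542e-04 − 2.6123e-04) = 60.53 m.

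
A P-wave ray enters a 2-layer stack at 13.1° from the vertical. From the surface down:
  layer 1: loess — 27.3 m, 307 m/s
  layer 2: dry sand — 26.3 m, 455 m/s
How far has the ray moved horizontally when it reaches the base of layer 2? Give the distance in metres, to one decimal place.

Ray parameter p = sin 13.1° / 307 m/s = 7.3828e-04 s/m.
Layer 1: θ = 13.10°; offset = 27.3·tan 13.10° = 6.353 m.
Layer 2: sin θ = p·455 = 0.3359 → θ = 19.63°; offset = 26.3·tan 19.63° = 9.380 m.
Summing the layer offsets gives 15.733 m.

15.7 m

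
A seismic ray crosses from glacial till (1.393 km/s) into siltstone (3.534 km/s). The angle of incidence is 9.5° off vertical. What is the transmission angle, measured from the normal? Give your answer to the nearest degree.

Snell's law: sin θ₂ = (V₂/V₁)·sin θ₁ = (3.534/1.393)·sin 9.5° = 0.4187.
θ₂ = arcsin 0.4187 = 24.75° from the normal.

25°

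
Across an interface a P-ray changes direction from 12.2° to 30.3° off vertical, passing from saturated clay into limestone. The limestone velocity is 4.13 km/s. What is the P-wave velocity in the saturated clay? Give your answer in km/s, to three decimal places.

1.730 km/s

sin 12.2° = 0.2113; sin 30.3° = 0.5045.
V₁ = V₂·(sin θ₁/sin θ₂) = 4.13·(0.2113/0.5045) = 1.730 km/s.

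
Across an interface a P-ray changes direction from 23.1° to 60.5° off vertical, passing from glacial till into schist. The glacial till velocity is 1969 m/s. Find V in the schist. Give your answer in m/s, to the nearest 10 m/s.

4370 m/s

Snell's law: sin 23.1°/V₁ = sin 60.5°/V₂.
V₂ = V₁·sin 60.5°/sin 23.1° = 1969 × 2.2184 = 4368.00 m/s.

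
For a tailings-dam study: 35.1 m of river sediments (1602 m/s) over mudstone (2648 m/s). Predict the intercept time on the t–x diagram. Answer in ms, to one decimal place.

tᵢ = 2h·√(V₂²−V₁²)/(V₁V₂).
√(V₂²−V₁²) = √(2648²−1602²) = 2108.4 m/s.
tᵢ = 2·35.1·2108.4/(1602·2648) = 0.03489 s.

34.9 ms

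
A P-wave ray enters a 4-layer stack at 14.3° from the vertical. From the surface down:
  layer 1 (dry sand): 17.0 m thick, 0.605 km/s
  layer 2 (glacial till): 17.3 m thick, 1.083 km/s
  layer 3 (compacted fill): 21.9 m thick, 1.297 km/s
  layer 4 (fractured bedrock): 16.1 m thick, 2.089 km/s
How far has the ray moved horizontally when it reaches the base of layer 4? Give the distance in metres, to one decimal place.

52.8 m

Ray parameter p = sin 14.3° / 0.605 km/s = 4.0826e-01 s/km.
Layer 1: θ = 14.30°; offset = 17.0·tan 14.30° = 4.333 m.
Layer 2: sin θ = p·1.083 = 0.4421 → θ = 26.24°; offset = 17.3·tan 26.24° = 8.528 m.
Layer 3: sin θ = p·1.297 = 0.5295 → θ = 31.97°; offset = 21.9·tan 31.97° = 13.670 m.
Layer 4: sin θ = p·2.089 = 0.8529 → θ = 58.52°; offset = 16.1·tan 58.52° = 26.298 m.
Σ offsets = 52.829 m.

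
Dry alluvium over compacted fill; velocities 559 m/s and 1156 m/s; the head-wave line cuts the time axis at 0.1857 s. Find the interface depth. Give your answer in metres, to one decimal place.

θ_c = arcsin(559/1156) = 28.92°; cos θ_c = 0.8753.
tᵢ = 2h cos θ_c/V₁ ⇒ h = tᵢ·V₁/(2 cos θ_c) = 0.1857·559/(2·0.8753) = 59.30 m.

59.3 m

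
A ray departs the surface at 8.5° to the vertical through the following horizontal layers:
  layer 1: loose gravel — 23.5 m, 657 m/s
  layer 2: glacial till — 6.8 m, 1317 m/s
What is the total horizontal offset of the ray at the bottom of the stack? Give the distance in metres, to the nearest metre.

6 m

Ray parameter p = sin 8.5° / 657 m/s = 2.2498e-04 s/m.
Layer 1: θ = 8.50°; offset = 23.5·tan 8.50° = 3.512 m.
Layer 2: sin θ = p·1317 = 0.2963 → θ = 17.24°; offset = 6.8·tan 17.24° = 2.110 m.
Summing the layer offsets gives 5.622 m.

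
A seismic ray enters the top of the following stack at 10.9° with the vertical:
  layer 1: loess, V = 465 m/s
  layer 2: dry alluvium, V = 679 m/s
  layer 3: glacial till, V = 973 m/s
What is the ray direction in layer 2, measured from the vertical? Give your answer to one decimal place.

Ray parameter p = sin 10.9° / 465 = 4.0666e-04 s/m.
sin θ_2 = p·V_2 = 4.0666e-04 × 679 = 0.2761.
θ_2 = 16.03° from the vertical.

16.0°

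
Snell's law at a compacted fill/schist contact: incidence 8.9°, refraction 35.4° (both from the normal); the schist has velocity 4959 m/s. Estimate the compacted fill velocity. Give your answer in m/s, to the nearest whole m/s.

1324 m/s

Snell's law: sin 8.9°/V₁ = sin 35.4°/V₂.
V₁ = V₂·sin 8.9°/sin 35.4° = 4959 × 0.2671 = 1324.42 m/s.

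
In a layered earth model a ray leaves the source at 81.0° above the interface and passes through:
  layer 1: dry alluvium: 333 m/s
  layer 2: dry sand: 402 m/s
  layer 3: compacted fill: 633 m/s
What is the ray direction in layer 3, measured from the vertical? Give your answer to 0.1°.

From the normal: θ₁ = 90° − 81.0° = 9.0°.
Snell's law across each interface conserves sin θ / V, so sin θ_3 = V_3·sin θ₁/V₁.
sin θ_3 = 633 × sin 9.0° / 333 = 0.2974.
θ_3 = arcsin 0.2974 = 17.30°.

17.3°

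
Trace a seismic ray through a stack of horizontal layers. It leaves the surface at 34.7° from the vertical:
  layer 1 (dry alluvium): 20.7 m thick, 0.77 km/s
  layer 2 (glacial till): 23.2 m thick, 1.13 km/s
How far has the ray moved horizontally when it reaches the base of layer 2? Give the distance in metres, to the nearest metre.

50 m

Ray parameter p = sin 34.7° / 0.77 km/s = 7.3932e-01 s/km.
Layer 1: θ = 34.70°; offset = 20.7·tan 34.70° = 14.333 m.
Layer 2: sin θ = p·1.13 = 0.8354 → θ = 56.66°; offset = 23.2·tan 56.66° = 35.267 m.
Σ offsets = 49.600 m.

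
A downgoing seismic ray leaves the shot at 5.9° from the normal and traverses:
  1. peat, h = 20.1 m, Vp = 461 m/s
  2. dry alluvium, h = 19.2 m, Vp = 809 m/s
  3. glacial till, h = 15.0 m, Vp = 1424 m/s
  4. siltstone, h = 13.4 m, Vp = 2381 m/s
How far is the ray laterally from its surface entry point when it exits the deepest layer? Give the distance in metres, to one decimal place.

Ray parameter p = sin 5.9° / 461 m/s = 2.2298e-04 s/m.
Layer 1: θ = 5.90°; offset = 20.1·tan 5.90° = 2.077 m.
Layer 2: sin θ = p·809 = 0.1804 → θ = 10.39°; offset = 19.2·tan 10.39° = 3.521 m.
Layer 3: sin θ = p·1424 = 0.3175 → θ = 18.51°; offset = 15.0·tan 18.51° = 5.023 m.
Layer 4: sin θ = p·2381 = 0.5309 → θ = 32.07°; offset = 13.4·tan 32.07° = 8.395 m.
Σ offsets = 19.016 m.

19.0 m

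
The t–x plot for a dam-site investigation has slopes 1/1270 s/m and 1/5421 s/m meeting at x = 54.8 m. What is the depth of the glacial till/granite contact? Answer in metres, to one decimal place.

x_cross = 2h·√((V₂+V₁)/(V₂−V₁)) → h = x_cross / (2·√((V₂+V₁)/(V₂−V₁))).
√((V₂+V₁)/(V₂−V₁)) = √((5421+1270)/(5421−1270)) = 1.2696.
h = 54.8 / (2·1.2696) = 21.58 m.

21.6 m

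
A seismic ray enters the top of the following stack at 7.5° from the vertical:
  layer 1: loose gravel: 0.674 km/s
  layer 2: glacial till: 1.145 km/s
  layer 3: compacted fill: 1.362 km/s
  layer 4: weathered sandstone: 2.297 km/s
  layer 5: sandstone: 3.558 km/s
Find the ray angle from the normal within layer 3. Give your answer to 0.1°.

15.3°

Snell's law across each interface conserves sin θ / V, so sin θ_3 = V_3·sin θ₁/V₁.
sin θ_3 = 1.362 × sin 7.5° / 0.674 = 0.2638.
θ_3 = arcsin 0.2638 = 15.29°.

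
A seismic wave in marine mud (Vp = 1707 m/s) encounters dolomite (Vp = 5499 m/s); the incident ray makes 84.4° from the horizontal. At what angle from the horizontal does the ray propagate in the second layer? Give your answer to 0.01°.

Angle from the normal: 90° − 84.4° = 5.6°.
Snell's law: sin θ₂ = (V₂/V₁)·sin θ₁ = (5499/1707)·sin 5.6° = 0.3144.
θ₂ = arcsin 0.3144 = 18.32° from the normal.
From the interface: 90° − 18.32° = 71.68°.

71.68°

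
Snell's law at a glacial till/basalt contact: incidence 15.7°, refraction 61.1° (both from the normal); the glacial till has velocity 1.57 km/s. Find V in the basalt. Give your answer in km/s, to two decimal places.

Snell's law: sin 15.7°/V₁ = sin 61.1°/V₂.
V₂ = V₁·sin 61.1°/sin 15.7° = 1.57 × 3.2353 = 5.08 km/s.

5.08 km/s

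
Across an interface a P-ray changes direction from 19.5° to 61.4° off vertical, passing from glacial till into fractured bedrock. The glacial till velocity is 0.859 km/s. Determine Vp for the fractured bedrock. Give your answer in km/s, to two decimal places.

2.26 km/s

sin 19.5° = 0.3338; sin 61.4° = 0.8780.
V₂ = V₁·(sin θ₂/sin θ₁) = 0.859·(0.8780/0.3338) = 2.26 km/s.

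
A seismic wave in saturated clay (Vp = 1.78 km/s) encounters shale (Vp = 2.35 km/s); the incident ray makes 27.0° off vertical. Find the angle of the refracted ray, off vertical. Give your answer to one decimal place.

Snell's law: sin θ₂ = (V₂/V₁)·sin θ₁ = (2.35/1.78)·sin 27.0° = 0.5994.
θ₂ = arcsin 0.5994 = 36.82° from the normal.

36.8°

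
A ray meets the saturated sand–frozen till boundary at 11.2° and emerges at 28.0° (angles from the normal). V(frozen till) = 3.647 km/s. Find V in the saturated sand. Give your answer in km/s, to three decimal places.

Snell's law: sin 11.2°/V₁ = sin 28.0°/V₂.
V₁ = V₂·sin 11.2°/sin 28.0° = 3.647 × 0.4137 = 1.509 km/s.

1.509 km/s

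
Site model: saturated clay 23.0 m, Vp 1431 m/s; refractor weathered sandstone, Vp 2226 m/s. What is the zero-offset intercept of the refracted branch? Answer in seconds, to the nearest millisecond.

0.025 s

θ_c = arcsin(V₁/V₂) = arcsin(1431/2226) = 40.01°; cos θ_c = 0.7660.
tᵢ = 2h·cos θ_c / V₁ = 2·23.0·0.7660 / 1431 = 0.02462 s.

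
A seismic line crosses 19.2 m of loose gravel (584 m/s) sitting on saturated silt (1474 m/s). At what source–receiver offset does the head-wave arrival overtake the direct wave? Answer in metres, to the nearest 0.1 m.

θ_c = arcsin(584/1474) = 23.34°, so cos θ_c = 0.9182 and tᵢ = 2h cos θ_c/V₁ = 0.0604 s.
At crossover x/V₁ = x/V₂ + tᵢ ⇒ x = tᵢ/(1/V₁ − 1/V₂) = 0.06037/(1.7123e-03 − 6.7843e-04) = 58.39 m.

58.4 m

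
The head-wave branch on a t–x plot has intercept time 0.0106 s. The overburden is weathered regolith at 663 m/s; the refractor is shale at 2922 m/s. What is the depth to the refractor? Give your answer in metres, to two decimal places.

3.61 m

θ_c = arcsin(663/2922) = 13.11°; cos θ_c = 0.9739.
tᵢ = 2h cos θ_c/V₁ ⇒ h = tᵢ·V₁/(2 cos θ_c) = 0.0106·663/(2·0.9739) = 3.61 m.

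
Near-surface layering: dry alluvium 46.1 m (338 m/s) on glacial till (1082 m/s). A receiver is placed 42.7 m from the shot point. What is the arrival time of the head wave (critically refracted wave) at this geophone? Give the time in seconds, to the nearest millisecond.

0.299 s

θ_c = arcsin(V₁/V₂) = arcsin(338/1082) = 18.20°, cos θ_c = 0.9500.
Intercept time tᵢ = 2h cos θ_c / V₁ = 2·46.1·0.9500/338 = 0.25913 s.
t = x/V₂ + tᵢ = 42.7/1082 + 0.25913 = 0.29859 s.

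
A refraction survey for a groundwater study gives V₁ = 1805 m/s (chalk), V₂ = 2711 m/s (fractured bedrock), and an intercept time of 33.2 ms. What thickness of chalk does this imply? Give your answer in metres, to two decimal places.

h = tᵢ·V₁·V₂ / (2·√(V₂²−V₁²)).
√(V₂²−V₁²) = √(2711² − 1805²) = 2022.7 m/s.
h = 0.0332 s × 1805 × 2711 / (2 × 2022.7) = 40.16 m.

40.16 m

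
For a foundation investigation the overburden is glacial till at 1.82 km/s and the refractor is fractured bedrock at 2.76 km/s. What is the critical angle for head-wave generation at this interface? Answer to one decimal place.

Critical incidence: sin θ_c = V₁/V₂ = 1.82/2.76 = 0.6594.
θ_c = arcsin 0.6594 = 41.26°.

41.3°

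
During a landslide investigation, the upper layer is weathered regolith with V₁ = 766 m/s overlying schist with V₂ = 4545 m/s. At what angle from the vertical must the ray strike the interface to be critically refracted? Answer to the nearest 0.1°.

Critical incidence: sin θ_c = V₁/V₂ = 766/4545 = 0.1685.
θ_c = arcsin 0.1685 = 9.70°.

9.7°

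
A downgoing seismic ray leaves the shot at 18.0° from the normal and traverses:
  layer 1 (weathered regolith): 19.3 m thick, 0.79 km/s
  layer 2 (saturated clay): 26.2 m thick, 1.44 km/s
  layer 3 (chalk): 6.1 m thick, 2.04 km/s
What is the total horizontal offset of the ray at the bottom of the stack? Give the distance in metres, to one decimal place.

32.2 m

Apply Snell's law at each interface; in layer i the horizontal offset is hᵢ·tan θᵢ.
Layer 1: θ = 18.00°; offset = 19.3·tan 18.00° = 6.271 m.
Layer 2: sin θ = 1.44·sin 18.0°/0.79 = 0.5633, θ = 34.28°; offset = 26.2·tan 34.28° = 17.861 m.
Layer 3: sin θ = 2.04·sin 18.0°/0.79 = 0.7980, θ = 52.94°; offset = 6.1·tan 52.94° = 8.076 m.
Σ offsets = 32.208 m.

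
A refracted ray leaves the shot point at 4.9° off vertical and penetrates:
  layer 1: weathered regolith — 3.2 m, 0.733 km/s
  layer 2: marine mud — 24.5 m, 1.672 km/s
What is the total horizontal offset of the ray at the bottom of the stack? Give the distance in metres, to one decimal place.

p = sin θ₁/V₁ = sin 4.9°/0.733 = 1.1653e-01 s/km is conserved through the stack.
Layer 1: θ = 4.90°; offset = 3.2·tan 4.90° = 0.274 m.
Layer 2: sin θ = p·1.672 = 0.1948 → θ = 11.24°; offset = 24.5·tan 11.24° = 4.867 m.
Total horizontal offset = 5.141 m.

5.1 m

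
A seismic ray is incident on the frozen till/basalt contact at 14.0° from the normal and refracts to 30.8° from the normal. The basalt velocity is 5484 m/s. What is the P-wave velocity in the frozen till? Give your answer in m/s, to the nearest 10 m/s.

2590 m/s

Snell's law: sin 14.0°/V₁ = sin 30.8°/V₂.
V₁ = V₂·sin 14.0°/sin 30.8° = 5484 × 0.4725 = 2590.99 m/s.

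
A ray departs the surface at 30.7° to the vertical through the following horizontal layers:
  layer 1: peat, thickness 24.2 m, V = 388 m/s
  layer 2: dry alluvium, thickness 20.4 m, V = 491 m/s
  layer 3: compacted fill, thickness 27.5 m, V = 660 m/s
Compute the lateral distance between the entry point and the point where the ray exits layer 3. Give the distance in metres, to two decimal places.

79.81 m

Apply Snell's law at each interface; in layer i the horizontal offset is hᵢ·tan θᵢ.
Layer 1: θ = 30.70°; offset = 24.2·tan 30.70° = 14.3689 m.
Layer 2: sin θ = 491·sin 30.7°/388 = 0.6461, θ = 40.25°; offset = 20.4·tan 40.25° = 17.2676 m.
Layer 3: sin θ = 660·sin 30.7°/388 = 0.8684, θ = 60.28°; offset = 27.5·tan 60.28° = 48.1715 m.
Σ offsets = 79.8079 m.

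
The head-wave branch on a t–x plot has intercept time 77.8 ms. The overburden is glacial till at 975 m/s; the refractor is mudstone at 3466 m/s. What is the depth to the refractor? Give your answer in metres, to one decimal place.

h = tᵢ·V₁·V₂ / (2·√(V₂²−V₁²)).
√(V₂²−V₁²) = √(3466² − 975²) = 3326.0 m/s.
h = 0.0778 s × 975 × 3466 / (2 × 3326.0) = 39.52 m.

39.5 m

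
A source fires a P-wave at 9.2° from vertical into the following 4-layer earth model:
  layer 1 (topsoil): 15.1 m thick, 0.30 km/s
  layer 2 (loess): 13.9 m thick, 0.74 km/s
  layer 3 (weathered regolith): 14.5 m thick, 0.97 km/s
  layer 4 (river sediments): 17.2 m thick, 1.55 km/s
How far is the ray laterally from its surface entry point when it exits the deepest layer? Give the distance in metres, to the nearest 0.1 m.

42.4 m

Apply Snell's law at each interface; in layer i the horizontal offset is hᵢ·tan θᵢ.
Layer 1: θ = 9.20°; offset = 15.1·tan 9.20° = 2.446 m.
Layer 2: sin θ = 0.74·sin 9.2°/0.30 = 0.3944, θ = 23.23°; offset = 13.9·tan 23.23° = 5.965 m.
Layer 3: sin θ = 0.97·sin 9.2°/0.30 = 0.5169, θ = 31.13°; offset = 14.5·tan 31.13° = 8.757 m.
Layer 4: sin θ = 1.55·sin 9.2°/0.30 = 0.8261, θ = 55.70°; offset = 17.2·tan 55.70° = 25.210 m.
Total horizontal offset = 42.377 m.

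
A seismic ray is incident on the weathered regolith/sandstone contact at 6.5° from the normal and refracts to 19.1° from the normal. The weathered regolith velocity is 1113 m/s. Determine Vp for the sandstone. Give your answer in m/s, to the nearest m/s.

Snell's law: sin 6.5°/V₁ = sin 19.1°/V₂.
V₂ = V₁·sin 19.1°/sin 6.5° = 1113 × 2.8905 = 3217.17 m/s.

3217 m/s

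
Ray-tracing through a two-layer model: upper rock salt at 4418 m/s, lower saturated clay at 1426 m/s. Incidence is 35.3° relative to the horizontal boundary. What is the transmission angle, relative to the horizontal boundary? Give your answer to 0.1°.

Angle from the normal: 90° − 35.3° = 54.7°.
Snell's law: sin θ₂ = (V₂/V₁)·sin θ₁ = (1426/4418)·sin 54.7° = 0.2634.
θ₂ = sin⁻¹(0.2634) = 15.27° (from vertical).
From the interface: 90° − 15.27° = 74.73°.

74.7°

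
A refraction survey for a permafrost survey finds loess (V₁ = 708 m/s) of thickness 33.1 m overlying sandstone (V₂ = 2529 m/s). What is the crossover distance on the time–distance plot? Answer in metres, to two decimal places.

x_cross = 2h·√((V₂+V₁)/(V₂−V₁)).
(V₂+V₁)/(V₂−V₁) = (2529+708)/(2529−708) = 1.7776; √ = 1.3333.
x_cross = 2·33.1·1.3333 = 88.26 m.

88.26 m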